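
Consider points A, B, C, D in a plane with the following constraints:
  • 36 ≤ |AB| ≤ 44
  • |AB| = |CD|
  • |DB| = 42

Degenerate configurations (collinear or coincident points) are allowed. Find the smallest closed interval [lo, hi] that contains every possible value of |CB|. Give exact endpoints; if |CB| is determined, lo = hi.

|AB| ∈ [36, 44]
|BD| ∈ {42}
|CD| ∈ [36, 44]
|AD| ∈ [0, 86]
|BC| ∈ [0, 86]
|AC| ∈ [0, 130]

|CB| ∈ [0, 86]  (≈ [0.0000, 86.0000])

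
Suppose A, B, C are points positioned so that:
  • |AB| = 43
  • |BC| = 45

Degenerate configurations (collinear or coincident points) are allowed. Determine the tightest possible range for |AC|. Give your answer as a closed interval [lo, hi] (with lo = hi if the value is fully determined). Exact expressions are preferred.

|AC| ∈ [2, 88]  (≈ [2.0000, 88.0000])

|AB| ∈ {43}
|BC| ∈ {45}
|AC| ∈ [2, 88]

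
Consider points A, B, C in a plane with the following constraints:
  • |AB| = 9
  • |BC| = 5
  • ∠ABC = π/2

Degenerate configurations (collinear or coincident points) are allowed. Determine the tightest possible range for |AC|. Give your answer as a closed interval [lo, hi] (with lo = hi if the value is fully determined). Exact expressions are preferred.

|AC| = √(106)  (≈ 10.2956)

|AB| ∈ {9}
|BC| ∈ {5}
|AC| ∈ {√(106)}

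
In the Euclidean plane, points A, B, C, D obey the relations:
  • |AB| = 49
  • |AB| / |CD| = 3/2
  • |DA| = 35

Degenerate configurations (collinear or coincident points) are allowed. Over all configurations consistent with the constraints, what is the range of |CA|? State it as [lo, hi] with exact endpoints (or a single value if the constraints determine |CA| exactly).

|CA| ∈ [7/3, 203/3]  (≈ [2.3333, 67.6667])

|AB| ∈ {49}
|AD| ∈ {35}
|CD| ∈ {98/3}
|BD| ∈ [14, 84]
|AC| ∈ [7/3, 203/3]
|BC| ∈ [0, 350/3]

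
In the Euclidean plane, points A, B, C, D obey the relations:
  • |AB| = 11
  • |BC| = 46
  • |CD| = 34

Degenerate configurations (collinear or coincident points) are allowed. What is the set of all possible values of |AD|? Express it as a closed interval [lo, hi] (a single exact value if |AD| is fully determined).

|AB| ∈ {11}
|BC| ∈ {46}
|CD| ∈ {34}
|AC| ∈ [35, 57]
|BD| ∈ [12, 80]
|AD| ∈ [1, 91]

|AD| ∈ [1, 91]  (≈ [1.0000, 91.0000])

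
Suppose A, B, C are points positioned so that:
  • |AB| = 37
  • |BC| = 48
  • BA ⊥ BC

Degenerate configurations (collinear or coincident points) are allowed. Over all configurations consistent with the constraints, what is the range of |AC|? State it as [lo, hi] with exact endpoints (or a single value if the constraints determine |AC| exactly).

|AB| ∈ {37}
|BC| ∈ {48}
|AC| ∈ {√(3673)}

|AC| = √(3673)  (≈ 60.6053)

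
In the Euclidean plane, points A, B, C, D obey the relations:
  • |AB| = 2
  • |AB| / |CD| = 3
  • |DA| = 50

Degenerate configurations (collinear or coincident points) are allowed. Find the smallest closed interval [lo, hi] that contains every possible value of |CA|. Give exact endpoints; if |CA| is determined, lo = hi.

|AB| ∈ {2}
|AD| ∈ {50}
|CD| ∈ {2/3}
|BD| ∈ [48, 52]
|AC| ∈ [148/3, 152/3]
|BC| ∈ [142/3, 158/3]

|CA| ∈ [148/3, 152/3]  (≈ [49.3333, 50.6667])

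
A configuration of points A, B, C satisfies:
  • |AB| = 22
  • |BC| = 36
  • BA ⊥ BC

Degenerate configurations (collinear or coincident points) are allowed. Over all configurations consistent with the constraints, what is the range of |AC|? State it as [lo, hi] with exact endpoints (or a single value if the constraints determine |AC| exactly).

|AB| ∈ {22}
|BC| ∈ {36}
|AC| ∈ {2·√(445)}

|AC| = 2·√(445)  (≈ 42.1900)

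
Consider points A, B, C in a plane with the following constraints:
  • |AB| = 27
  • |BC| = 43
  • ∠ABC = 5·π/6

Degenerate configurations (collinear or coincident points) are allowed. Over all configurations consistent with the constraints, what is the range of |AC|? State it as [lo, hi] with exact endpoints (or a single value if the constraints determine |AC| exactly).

|AB| ∈ {27}
|BC| ∈ {43}
|AC| ∈ {√(1161·√(3) + 2578)}

|AC| = √(1161·√(3) + 2578)  (≈ 67.7415)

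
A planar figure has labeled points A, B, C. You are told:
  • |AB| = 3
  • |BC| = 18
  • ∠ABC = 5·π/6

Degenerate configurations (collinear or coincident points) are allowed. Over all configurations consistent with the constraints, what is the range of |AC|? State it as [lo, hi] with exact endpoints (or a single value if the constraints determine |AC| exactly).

|AC| = 3·√(6·√(3) + 37)  (≈ 20.6526)

|AB| ∈ {3}
|BC| ∈ {18}
|AC| ∈ {3·√(6·√(3) + 37)}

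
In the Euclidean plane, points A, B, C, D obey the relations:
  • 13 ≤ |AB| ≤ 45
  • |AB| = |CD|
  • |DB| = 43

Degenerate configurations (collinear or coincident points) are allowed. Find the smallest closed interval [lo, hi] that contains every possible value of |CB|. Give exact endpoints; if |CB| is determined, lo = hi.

|CB| ∈ [0, 88]  (≈ [0.0000, 88.0000])

|AB| ∈ [13, 45]
|BD| ∈ {43}
|CD| ∈ [13, 45]
|AD| ∈ [0, 88]
|BC| ∈ [0, 88]
|AC| ∈ [0, 133]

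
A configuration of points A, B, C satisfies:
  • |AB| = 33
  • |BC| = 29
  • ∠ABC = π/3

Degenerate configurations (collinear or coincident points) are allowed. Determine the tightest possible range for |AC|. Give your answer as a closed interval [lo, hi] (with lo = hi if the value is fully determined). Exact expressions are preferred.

|AC| = √(973)  (≈ 31.1929)

|AB| ∈ {33}
|BC| ∈ {29}
|AC| ∈ {√(973)}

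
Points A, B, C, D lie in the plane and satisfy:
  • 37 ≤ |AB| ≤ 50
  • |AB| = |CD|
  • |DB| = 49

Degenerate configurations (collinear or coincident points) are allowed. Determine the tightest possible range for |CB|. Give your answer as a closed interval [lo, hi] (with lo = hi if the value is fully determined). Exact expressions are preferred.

|AB| ∈ [37, 50]
|BD| ∈ {49}
|CD| ∈ [37, 50]
|AD| ∈ [0, 99]
|BC| ∈ [0, 99]
|AC| ∈ [0, 149]

|CB| ∈ [0, 99]  (≈ [0.0000, 99.0000])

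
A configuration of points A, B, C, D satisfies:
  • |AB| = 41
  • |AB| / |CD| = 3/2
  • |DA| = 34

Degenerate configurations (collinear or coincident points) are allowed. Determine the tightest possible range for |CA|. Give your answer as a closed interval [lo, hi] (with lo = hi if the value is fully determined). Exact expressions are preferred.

|AB| ∈ {41}
|AD| ∈ {34}
|CD| ∈ {82/3}
|BD| ∈ [7, 75]
|AC| ∈ [20/3, 184/3]
|BC| ∈ [0, 307/3]

|CA| ∈ [20/3, 184/3]  (≈ [6.6667, 61.3333])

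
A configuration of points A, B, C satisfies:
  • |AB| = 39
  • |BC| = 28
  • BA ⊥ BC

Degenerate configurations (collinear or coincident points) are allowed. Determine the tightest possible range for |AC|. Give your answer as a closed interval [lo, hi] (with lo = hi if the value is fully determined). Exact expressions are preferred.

|AC| = √(2305)  (≈ 48.0104)

|AB| ∈ {39}
|BC| ∈ {28}
|AC| ∈ {√(2305)}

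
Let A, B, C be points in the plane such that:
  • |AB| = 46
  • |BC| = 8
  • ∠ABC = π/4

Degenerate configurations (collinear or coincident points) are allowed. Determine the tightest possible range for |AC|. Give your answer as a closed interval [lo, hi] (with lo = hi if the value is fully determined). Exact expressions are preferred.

|AB| ∈ {46}
|BC| ∈ {8}
|AC| ∈ {2·√(545 - 92·√(2))}

|AC| = 2·√(545 - 92·√(2))  (≈ 40.7378)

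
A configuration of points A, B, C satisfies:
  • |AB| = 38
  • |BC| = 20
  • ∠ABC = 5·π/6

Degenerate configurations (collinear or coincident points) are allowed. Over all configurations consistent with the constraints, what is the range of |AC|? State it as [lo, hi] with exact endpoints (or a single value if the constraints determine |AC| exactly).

|AC| = 2·√(190·√(3) + 461)  (≈ 56.2171)

|AB| ∈ {38}
|BC| ∈ {20}
|AC| ∈ {2·√(190·√(3) + 461)}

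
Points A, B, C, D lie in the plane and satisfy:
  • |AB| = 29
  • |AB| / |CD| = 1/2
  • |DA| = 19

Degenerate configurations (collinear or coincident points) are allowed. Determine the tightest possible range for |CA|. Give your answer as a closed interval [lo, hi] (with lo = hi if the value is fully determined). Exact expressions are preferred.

|CA| ∈ [39, 77]  (≈ [39.0000, 77.0000])

|AB| ∈ {29}
|AD| ∈ {19}
|CD| ∈ {58}
|BD| ∈ [10, 48]
|AC| ∈ [39, 77]
|BC| ∈ [10, 106]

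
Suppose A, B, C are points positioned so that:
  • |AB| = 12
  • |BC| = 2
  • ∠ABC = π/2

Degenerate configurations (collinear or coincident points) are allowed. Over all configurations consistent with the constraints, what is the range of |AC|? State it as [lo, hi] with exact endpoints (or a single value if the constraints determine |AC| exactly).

|AC| = 2·√(37)  (≈ 12.1655)

|AB| ∈ {12}
|BC| ∈ {2}
|AC| ∈ {2·√(37)}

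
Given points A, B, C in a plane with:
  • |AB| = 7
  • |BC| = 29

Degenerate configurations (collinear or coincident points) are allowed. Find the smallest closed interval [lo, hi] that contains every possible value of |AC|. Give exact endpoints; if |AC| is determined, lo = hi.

|AB| ∈ {7}
|BC| ∈ {29}
|AC| ∈ [22, 36]

|AC| ∈ [22, 36]  (≈ [22.0000, 36.0000])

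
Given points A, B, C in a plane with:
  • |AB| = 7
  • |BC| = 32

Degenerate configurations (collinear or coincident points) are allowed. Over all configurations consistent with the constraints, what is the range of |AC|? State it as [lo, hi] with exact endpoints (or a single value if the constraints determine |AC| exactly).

|AC| ∈ [25, 39]  (≈ [25.0000, 39.0000])

|AB| ∈ {7}
|BC| ∈ {32}
|AC| ∈ [25, 39]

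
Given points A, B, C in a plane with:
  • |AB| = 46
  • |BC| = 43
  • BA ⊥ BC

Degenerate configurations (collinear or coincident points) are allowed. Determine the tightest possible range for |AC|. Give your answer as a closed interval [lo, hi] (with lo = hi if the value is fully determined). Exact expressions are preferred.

|AC| = √(3965)  (≈ 62.9682)

|AB| ∈ {46}
|BC| ∈ {43}
|AC| ∈ {√(3965)}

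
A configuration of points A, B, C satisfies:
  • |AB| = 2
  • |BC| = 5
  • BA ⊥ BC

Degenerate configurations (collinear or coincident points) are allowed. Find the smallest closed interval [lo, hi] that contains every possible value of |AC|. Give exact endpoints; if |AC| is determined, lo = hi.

|AB| ∈ {2}
|BC| ∈ {5}
|AC| ∈ {√(29)}

|AC| = √(29)  (≈ 5.3852)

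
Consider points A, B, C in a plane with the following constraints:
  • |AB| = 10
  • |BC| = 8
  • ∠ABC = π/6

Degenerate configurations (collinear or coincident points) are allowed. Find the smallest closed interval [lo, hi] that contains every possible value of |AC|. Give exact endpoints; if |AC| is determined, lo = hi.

|AC| = 2·√(41 - 20·√(3))  (≈ 5.0434)

|AB| ∈ {10}
|BC| ∈ {8}
|AC| ∈ {2·√(41 - 20·√(3))}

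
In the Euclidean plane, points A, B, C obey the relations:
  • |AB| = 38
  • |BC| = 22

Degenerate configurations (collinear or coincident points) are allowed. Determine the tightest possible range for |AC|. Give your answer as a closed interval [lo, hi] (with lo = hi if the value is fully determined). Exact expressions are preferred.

|AB| ∈ {38}
|BC| ∈ {22}
|AC| ∈ [16, 60]

|AC| ∈ [16, 60]  (≈ [16.0000, 60.0000])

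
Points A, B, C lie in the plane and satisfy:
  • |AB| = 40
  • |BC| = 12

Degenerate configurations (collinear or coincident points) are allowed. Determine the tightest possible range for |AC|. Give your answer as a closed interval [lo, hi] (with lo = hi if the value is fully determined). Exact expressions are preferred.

|AC| ∈ [28, 52]  (≈ [28.0000, 52.0000])

|AB| ∈ {40}
|BC| ∈ {12}
|AC| ∈ [28, 52]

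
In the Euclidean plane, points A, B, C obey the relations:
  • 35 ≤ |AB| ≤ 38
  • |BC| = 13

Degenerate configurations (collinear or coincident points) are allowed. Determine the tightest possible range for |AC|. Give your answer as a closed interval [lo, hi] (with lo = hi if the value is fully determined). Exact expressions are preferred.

|AC| ∈ [22, 51]  (≈ [22.0000, 51.0000])

|AB| ∈ [35, 38]
|BC| ∈ {13}
|AC| ∈ [22, 51]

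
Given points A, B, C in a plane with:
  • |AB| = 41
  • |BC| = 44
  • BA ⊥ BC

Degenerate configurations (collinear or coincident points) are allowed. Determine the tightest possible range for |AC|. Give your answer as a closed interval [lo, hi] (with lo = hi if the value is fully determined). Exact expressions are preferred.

|AC| = √(3617)  (≈ 60.1415)

|AB| ∈ {41}
|BC| ∈ {44}
|AC| ∈ {√(3617)}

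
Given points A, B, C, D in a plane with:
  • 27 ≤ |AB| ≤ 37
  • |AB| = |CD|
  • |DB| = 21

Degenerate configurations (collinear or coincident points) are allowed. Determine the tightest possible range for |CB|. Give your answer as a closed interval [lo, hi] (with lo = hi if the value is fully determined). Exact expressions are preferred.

|CB| ∈ [6, 58]  (≈ [6.0000, 58.0000])

|AB| ∈ [27, 37]
|BD| ∈ {21}
|CD| ∈ [27, 37]
|AD| ∈ [6, 58]
|BC| ∈ [6, 58]
|AC| ∈ [0, 95]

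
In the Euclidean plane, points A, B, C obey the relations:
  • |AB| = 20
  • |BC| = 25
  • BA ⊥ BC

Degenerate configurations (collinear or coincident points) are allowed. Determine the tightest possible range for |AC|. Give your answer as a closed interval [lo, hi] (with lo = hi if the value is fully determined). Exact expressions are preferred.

|AC| = 5·√(41)  (≈ 32.0156)

|AB| ∈ {20}
|BC| ∈ {25}
|AC| ∈ {5·√(41)}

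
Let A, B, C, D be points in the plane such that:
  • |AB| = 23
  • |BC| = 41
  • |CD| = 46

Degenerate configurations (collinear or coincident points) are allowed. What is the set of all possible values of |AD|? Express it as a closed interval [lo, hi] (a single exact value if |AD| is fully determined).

|AB| ∈ {23}
|BC| ∈ {41}
|CD| ∈ {46}
|AC| ∈ [18, 64]
|BD| ∈ [5, 87]
|AD| ∈ [0, 110]

|AD| ∈ [0, 110]  (≈ [0.0000, 110.0000])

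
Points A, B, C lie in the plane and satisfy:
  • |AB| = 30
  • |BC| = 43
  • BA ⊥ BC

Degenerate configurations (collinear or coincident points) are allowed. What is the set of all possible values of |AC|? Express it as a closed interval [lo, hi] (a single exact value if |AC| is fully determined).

|AB| ∈ {30}
|BC| ∈ {43}
|AC| ∈ {√(2749)}

|AC| = √(2749)  (≈ 52.4309)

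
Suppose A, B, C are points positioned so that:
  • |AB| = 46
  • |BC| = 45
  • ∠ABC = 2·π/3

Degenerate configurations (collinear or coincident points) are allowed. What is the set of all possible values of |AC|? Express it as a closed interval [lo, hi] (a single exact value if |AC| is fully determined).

|AB| ∈ {46}
|BC| ∈ {45}
|AC| ∈ {√(6211)}

|AC| = √(6211)  (≈ 78.8099)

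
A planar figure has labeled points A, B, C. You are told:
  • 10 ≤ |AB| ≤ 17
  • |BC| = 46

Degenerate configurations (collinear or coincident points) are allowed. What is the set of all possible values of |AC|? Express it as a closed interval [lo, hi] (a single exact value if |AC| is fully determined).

|AC| ∈ [29, 63]  (≈ [29.0000, 63.0000])

|AB| ∈ [10, 17]
|BC| ∈ {46}
|AC| ∈ [29, 63]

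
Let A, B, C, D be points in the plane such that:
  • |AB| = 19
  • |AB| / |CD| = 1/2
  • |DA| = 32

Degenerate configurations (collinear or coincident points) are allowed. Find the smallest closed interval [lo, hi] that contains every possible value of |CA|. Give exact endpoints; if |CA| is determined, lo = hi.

|AB| ∈ {19}
|AD| ∈ {32}
|CD| ∈ {38}
|BD| ∈ [13, 51]
|AC| ∈ [6, 70]
|BC| ∈ [0, 89]

|CA| ∈ [6, 70]  (≈ [6.0000, 70.0000])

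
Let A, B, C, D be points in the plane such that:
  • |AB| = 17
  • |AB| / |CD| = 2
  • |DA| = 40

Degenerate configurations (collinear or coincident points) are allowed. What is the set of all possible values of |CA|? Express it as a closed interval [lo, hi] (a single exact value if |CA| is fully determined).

|CA| ∈ [63/2, 97/2]  (≈ [31.5000, 48.5000])

|AB| ∈ {17}
|AD| ∈ {40}
|CD| ∈ {17/2}
|BD| ∈ [23, 57]
|AC| ∈ [63/2, 97/2]
|BC| ∈ [29/2, 131/2]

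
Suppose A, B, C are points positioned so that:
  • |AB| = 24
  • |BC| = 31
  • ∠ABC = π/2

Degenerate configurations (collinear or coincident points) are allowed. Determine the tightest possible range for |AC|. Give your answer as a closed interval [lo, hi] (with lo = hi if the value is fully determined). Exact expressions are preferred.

|AC| = √(1537)  (≈ 39.2046)

|AB| ∈ {24}
|BC| ∈ {31}
|AC| ∈ {√(1537)}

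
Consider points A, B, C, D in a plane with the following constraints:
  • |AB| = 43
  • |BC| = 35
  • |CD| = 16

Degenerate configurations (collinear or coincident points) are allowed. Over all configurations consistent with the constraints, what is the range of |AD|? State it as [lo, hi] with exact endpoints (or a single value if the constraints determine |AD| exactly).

|AB| ∈ {43}
|BC| ∈ {35}
|CD| ∈ {16}
|AC| ∈ [8, 78]
|BD| ∈ [19, 51]
|AD| ∈ [0, 94]

|AD| ∈ [0, 94]  (≈ [0.0000, 94.0000])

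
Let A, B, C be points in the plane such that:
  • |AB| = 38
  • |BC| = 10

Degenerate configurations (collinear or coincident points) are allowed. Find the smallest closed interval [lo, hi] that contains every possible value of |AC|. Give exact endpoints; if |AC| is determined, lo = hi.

|AB| ∈ {38}
|BC| ∈ {10}
|AC| ∈ [28, 48]

|AC| ∈ [28, 48]  (≈ [28.0000, 48.0000])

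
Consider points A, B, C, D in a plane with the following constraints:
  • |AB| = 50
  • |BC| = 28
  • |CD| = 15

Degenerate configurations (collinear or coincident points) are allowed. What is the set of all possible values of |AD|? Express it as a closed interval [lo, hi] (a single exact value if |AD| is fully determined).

|AB| ∈ {50}
|BC| ∈ {28}
|CD| ∈ {15}
|AC| ∈ [22, 78]
|BD| ∈ [13, 43]
|AD| ∈ [7, 93]

|AD| ∈ [7, 93]  (≈ [7.0000, 93.0000])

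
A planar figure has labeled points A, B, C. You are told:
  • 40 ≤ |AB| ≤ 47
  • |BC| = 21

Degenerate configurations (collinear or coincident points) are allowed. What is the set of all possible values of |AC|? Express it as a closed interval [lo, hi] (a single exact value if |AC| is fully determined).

|AC| ∈ [19, 68]  (≈ [19.0000, 68.0000])

|AB| ∈ [40, 47]
|BC| ∈ {21}
|AC| ∈ [19, 68]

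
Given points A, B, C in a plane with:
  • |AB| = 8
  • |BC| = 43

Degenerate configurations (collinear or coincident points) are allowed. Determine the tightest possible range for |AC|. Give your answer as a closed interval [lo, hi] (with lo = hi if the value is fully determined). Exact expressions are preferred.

|AB| ∈ {8}
|BC| ∈ {43}
|AC| ∈ [35, 51]

|AC| ∈ [35, 51]  (≈ [35.0000, 51.0000])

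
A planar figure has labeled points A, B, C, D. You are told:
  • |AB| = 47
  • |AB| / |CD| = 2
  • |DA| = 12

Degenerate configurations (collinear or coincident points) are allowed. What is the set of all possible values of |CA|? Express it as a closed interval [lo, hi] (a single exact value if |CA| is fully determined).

|CA| ∈ [23/2, 71/2]  (≈ [11.5000, 35.5000])

|AB| ∈ {47}
|AD| ∈ {12}
|CD| ∈ {47/2}
|BD| ∈ [35, 59]
|AC| ∈ [23/2, 71/2]
|BC| ∈ [23/2, 165/2]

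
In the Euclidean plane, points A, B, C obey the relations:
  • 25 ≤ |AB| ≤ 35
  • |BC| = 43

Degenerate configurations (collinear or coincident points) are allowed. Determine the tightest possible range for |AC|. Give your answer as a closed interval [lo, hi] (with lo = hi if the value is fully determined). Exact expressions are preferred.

|AB| ∈ [25, 35]
|BC| ∈ {43}
|AC| ∈ [8, 78]

|AC| ∈ [8, 78]  (≈ [8.0000, 78.0000])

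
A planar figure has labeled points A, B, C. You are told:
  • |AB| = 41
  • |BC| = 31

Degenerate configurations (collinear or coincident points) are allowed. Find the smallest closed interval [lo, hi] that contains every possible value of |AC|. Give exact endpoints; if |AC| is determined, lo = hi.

|AB| ∈ {41}
|BC| ∈ {31}
|AC| ∈ [10, 72]

|AC| ∈ [10, 72]  (≈ [10.0000, 72.0000])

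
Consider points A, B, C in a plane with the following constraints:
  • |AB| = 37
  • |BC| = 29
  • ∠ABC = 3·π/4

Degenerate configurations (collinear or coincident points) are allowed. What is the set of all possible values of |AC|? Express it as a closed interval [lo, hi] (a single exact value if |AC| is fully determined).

|AB| ∈ {37}
|BC| ∈ {29}
|AC| ∈ {√(1073·√(2) + 2210)}

|AC| = √(1073·√(2) + 2210)  (≈ 61.0529)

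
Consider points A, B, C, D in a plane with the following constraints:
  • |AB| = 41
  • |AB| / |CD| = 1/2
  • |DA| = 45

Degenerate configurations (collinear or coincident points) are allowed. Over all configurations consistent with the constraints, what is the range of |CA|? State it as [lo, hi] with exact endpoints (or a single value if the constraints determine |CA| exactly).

|CA| ∈ [37, 127]  (≈ [37.0000, 127.0000])

|AB| ∈ {41}
|AD| ∈ {45}
|CD| ∈ {82}
|BD| ∈ [4, 86]
|AC| ∈ [37, 127]
|BC| ∈ [0, 168]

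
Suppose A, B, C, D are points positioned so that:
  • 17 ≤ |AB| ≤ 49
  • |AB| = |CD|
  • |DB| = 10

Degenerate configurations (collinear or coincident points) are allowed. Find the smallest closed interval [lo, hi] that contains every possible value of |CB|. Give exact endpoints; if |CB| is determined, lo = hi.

|CB| ∈ [7, 59]  (≈ [7.0000, 59.0000])

|AB| ∈ [17, 49]
|BD| ∈ {10}
|CD| ∈ [17, 49]
|AD| ∈ [7, 59]
|BC| ∈ [7, 59]
|AC| ∈ [0, 108]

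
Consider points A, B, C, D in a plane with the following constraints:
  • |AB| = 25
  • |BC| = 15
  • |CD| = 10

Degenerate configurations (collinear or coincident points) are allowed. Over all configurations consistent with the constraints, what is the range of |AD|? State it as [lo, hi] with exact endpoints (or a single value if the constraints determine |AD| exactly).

|AB| ∈ {25}
|BC| ∈ {15}
|CD| ∈ {10}
|AC| ∈ [10, 40]
|BD| ∈ [5, 25]
|AD| ∈ [0, 50]

|AD| ∈ [0, 50]  (≈ [0.0000, 50.0000])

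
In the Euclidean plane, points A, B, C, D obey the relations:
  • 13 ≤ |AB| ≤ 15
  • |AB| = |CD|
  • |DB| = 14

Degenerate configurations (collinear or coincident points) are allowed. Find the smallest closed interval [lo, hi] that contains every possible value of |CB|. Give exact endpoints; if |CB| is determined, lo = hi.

|CB| ∈ [0, 29]  (≈ [0.0000, 29.0000])

|AB| ∈ [13, 15]
|BD| ∈ {14}
|CD| ∈ [13, 15]
|AD| ∈ [0, 29]
|BC| ∈ [0, 29]
|AC| ∈ [0, 44]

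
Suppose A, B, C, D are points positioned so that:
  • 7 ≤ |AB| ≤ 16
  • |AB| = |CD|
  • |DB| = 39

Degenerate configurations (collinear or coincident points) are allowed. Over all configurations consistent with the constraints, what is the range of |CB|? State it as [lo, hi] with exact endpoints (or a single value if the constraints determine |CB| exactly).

|AB| ∈ [7, 16]
|BD| ∈ {39}
|CD| ∈ [7, 16]
|AD| ∈ [23, 55]
|BC| ∈ [23, 55]
|AC| ∈ [7, 71]

|CB| ∈ [23, 55]  (≈ [23.0000, 55.0000])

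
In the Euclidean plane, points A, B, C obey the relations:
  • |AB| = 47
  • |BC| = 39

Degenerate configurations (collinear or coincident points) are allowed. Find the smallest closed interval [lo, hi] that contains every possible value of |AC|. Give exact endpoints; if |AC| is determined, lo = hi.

|AC| ∈ [8, 86]  (≈ [8.0000, 86.0000])

|AB| ∈ {47}
|BC| ∈ {39}
|AC| ∈ [8, 86]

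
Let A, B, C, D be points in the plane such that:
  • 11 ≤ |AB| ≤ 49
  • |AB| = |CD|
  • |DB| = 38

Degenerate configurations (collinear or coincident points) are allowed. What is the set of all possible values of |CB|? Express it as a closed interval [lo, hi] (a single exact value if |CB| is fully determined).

|CB| ∈ [0, 87]  (≈ [0.0000, 87.0000])

|AB| ∈ [11, 49]
|BD| ∈ {38}
|CD| ∈ [11, 49]
|AD| ∈ [0, 87]
|BC| ∈ [0, 87]
|AC| ∈ [0, 136]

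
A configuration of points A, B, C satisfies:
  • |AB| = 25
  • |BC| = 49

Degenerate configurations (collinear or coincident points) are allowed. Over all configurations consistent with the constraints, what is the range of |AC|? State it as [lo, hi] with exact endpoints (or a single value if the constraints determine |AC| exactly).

|AB| ∈ {25}
|BC| ∈ {49}
|AC| ∈ [24, 74]

|AC| ∈ [24, 74]  (≈ [24.0000, 74.0000])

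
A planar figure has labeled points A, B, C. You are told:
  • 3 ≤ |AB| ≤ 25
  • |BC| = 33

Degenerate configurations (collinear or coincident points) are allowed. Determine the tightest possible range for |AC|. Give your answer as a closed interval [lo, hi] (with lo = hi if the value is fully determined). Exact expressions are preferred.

|AB| ∈ [3, 25]
|BC| ∈ {33}
|AC| ∈ [8, 58]

|AC| ∈ [8, 58]  (≈ [8.0000, 58.0000])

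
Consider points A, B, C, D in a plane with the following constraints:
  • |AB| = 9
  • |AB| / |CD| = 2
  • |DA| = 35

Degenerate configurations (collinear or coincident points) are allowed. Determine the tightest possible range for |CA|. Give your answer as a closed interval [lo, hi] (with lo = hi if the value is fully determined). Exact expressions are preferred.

|CA| ∈ [61/2, 79/2]  (≈ [30.5000, 39.5000])

|AB| ∈ {9}
|AD| ∈ {35}
|CD| ∈ {9/2}
|BD| ∈ [26, 44]
|AC| ∈ [61/2, 79/2]
|BC| ∈ [43/2, 97/2]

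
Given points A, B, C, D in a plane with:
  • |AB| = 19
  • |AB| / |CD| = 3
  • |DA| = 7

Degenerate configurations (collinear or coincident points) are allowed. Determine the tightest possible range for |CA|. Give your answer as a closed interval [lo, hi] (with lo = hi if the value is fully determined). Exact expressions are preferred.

|CA| ∈ [2/3, 40/3]  (≈ [0.6667, 13.3333])

|AB| ∈ {19}
|AD| ∈ {7}
|CD| ∈ {19/3}
|BD| ∈ [12, 26]
|AC| ∈ [2/3, 40/3]
|BC| ∈ [17/3, 97/3]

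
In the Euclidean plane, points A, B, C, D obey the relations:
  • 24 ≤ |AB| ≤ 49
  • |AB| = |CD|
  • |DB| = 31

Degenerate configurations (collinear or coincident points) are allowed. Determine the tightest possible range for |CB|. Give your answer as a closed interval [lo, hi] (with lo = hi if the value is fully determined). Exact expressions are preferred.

|AB| ∈ [24, 49]
|BD| ∈ {31}
|CD| ∈ [24, 49]
|AD| ∈ [0, 80]
|BC| ∈ [0, 80]
|AC| ∈ [0, 129]

|CB| ∈ [0, 80]  (≈ [0.0000, 80.0000])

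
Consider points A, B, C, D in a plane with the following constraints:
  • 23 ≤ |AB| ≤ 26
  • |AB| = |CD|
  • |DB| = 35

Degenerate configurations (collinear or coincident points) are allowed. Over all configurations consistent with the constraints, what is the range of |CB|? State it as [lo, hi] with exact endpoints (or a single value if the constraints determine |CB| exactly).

|CB| ∈ [9, 61]  (≈ [9.0000, 61.0000])

|AB| ∈ [23, 26]
|BD| ∈ {35}
|CD| ∈ [23, 26]
|AD| ∈ [9, 61]
|BC| ∈ [9, 61]
|AC| ∈ [0, 87]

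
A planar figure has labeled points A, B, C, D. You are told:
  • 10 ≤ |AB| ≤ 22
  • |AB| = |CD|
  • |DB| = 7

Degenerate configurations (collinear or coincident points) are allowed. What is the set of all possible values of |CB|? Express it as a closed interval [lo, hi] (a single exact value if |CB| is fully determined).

|AB| ∈ [10, 22]
|BD| ∈ {7}
|CD| ∈ [10, 22]
|AD| ∈ [3, 29]
|BC| ∈ [3, 29]
|AC| ∈ [0, 51]

|CB| ∈ [3, 29]  (≈ [3.0000, 29.0000])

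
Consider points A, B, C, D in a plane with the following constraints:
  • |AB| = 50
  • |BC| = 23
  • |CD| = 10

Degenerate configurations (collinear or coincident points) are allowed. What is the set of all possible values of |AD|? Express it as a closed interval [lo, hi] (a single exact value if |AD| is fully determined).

|AB| ∈ {50}
|BC| ∈ {23}
|CD| ∈ {10}
|AC| ∈ [27, 73]
|BD| ∈ [13, 33]
|AD| ∈ [17, 83]

|AD| ∈ [17, 83]  (≈ [17.0000, 83.0000])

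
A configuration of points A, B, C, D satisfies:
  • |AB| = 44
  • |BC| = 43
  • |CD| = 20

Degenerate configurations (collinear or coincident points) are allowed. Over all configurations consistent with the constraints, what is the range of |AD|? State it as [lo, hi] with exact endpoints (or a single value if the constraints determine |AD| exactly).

|AB| ∈ {44}
|BC| ∈ {43}
|CD| ∈ {20}
|AC| ∈ [1, 87]
|BD| ∈ [23, 63]
|AD| ∈ [0, 107]

|AD| ∈ [0, 107]  (≈ [0.0000, 107.0000])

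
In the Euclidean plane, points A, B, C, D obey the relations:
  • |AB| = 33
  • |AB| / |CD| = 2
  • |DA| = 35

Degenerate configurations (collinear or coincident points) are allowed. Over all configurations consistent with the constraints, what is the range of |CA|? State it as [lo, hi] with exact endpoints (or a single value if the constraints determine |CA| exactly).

|AB| ∈ {33}
|AD| ∈ {35}
|CD| ∈ {33/2}
|BD| ∈ [2, 68]
|AC| ∈ [37/2, 103/2]
|BC| ∈ [0, 169/2]

|CA| ∈ [37/2, 103/2]  (≈ [18.5000, 51.5000])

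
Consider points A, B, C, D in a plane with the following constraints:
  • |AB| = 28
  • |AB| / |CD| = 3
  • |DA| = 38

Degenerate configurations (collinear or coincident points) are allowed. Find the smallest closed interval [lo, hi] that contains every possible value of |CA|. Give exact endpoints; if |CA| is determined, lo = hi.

|CA| ∈ [86/3, 142/3]  (≈ [28.6667, 47.3333])

|AB| ∈ {28}
|AD| ∈ {38}
|CD| ∈ {28/3}
|BD| ∈ [10, 66]
|AC| ∈ [86/3, 142/3]
|BC| ∈ [2/3, 226/3]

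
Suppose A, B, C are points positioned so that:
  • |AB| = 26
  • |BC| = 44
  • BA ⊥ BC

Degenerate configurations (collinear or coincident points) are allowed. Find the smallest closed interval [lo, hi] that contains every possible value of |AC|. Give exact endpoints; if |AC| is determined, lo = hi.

|AB| ∈ {26}
|BC| ∈ {44}
|AC| ∈ {2·√(653)}

|AC| = 2·√(653)  (≈ 51.1077)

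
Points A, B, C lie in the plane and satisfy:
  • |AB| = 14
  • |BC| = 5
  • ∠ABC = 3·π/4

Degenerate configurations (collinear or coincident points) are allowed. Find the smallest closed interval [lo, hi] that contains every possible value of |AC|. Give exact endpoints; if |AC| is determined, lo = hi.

|AB| ∈ {14}
|BC| ∈ {5}
|AC| ∈ {√(70·√(2) + 221)}

|AC| = √(70·√(2) + 221)  (≈ 17.8884)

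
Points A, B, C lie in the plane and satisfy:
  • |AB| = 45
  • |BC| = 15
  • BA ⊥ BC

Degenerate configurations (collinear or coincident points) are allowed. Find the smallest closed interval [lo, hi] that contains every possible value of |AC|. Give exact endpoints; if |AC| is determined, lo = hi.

|AC| = 15·√(10)  (≈ 47.4342)

|AB| ∈ {45}
|BC| ∈ {15}
|AC| ∈ {15·√(10)}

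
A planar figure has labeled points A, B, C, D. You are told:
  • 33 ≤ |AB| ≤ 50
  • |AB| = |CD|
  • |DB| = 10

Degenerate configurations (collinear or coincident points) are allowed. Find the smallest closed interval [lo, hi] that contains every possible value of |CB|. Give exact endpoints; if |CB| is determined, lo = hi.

|CB| ∈ [23, 60]  (≈ [23.0000, 60.0000])

|AB| ∈ [33, 50]
|BD| ∈ {10}
|CD| ∈ [33, 50]
|AD| ∈ [23, 60]
|BC| ∈ [23, 60]
|AC| ∈ [0, 110]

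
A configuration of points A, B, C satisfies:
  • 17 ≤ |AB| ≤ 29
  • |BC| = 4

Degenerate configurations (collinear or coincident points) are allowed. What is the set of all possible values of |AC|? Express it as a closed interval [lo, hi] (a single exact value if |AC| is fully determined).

|AB| ∈ [17, 29]
|BC| ∈ {4}
|AC| ∈ [13, 33]

|AC| ∈ [13, 33]  (≈ [13.0000, 33.0000])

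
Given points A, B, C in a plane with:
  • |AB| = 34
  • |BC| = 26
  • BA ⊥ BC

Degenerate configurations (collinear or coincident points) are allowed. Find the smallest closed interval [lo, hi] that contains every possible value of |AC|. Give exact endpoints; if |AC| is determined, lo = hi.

|AC| = 2·√(458)  (≈ 42.8019)

|AB| ∈ {34}
|BC| ∈ {26}
|AC| ∈ {2·√(458)}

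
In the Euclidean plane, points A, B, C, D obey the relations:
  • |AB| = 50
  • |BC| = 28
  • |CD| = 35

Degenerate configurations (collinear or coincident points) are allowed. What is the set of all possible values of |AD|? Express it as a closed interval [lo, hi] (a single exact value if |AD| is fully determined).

|AB| ∈ {50}
|BC| ∈ {28}
|CD| ∈ {35}
|AC| ∈ [22, 78]
|BD| ∈ [7, 63]
|AD| ∈ [0, 113]

|AD| ∈ [0, 113]  (≈ [0.0000, 113.0000])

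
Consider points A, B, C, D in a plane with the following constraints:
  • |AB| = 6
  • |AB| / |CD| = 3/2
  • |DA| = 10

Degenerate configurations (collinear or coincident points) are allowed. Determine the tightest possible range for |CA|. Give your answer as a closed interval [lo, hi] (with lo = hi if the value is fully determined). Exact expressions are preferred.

|CA| ∈ [6, 14]  (≈ [6.0000, 14.0000])

|AB| ∈ {6}
|AD| ∈ {10}
|CD| ∈ {4}
|BD| ∈ [4, 16]
|AC| ∈ [6, 14]
|BC| ∈ [0, 20]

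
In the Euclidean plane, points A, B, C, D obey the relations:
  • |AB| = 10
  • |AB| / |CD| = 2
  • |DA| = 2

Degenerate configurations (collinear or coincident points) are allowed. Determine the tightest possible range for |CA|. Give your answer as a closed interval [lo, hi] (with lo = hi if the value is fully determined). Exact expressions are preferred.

|CA| ∈ [3, 7]  (≈ [3.0000, 7.0000])

|AB| ∈ {10}
|AD| ∈ {2}
|CD| ∈ {5}
|BD| ∈ [8, 12]
|AC| ∈ [3, 7]
|BC| ∈ [3, 17]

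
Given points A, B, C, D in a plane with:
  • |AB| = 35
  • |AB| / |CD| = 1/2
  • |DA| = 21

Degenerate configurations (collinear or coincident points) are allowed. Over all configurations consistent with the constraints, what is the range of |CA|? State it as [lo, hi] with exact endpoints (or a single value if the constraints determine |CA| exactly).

|AB| ∈ {35}
|AD| ∈ {21}
|CD| ∈ {70}
|BD| ∈ [14, 56]
|AC| ∈ [49, 91]
|BC| ∈ [14, 126]

|CA| ∈ [49, 91]  (≈ [49.0000, 91.0000])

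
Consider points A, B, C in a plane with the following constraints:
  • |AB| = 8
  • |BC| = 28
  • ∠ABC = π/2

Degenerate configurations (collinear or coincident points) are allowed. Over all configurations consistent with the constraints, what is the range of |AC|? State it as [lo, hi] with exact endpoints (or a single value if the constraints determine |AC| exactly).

|AC| = 4·√(53)  (≈ 29.1204)

|AB| ∈ {8}
|BC| ∈ {28}
|AC| ∈ {4·√(53)}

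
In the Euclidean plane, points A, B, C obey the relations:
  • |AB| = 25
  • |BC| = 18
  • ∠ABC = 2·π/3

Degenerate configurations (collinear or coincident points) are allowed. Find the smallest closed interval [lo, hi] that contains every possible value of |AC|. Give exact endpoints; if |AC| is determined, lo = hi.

|AC| = √(1399)  (≈ 37.4032)

|AB| ∈ {25}
|BC| ∈ {18}
|AC| ∈ {√(1399)}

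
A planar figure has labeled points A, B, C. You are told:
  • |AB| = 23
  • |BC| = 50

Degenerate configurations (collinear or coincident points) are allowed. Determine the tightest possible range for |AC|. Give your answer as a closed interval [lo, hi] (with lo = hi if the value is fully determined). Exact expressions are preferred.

|AB| ∈ {23}
|BC| ∈ {50}
|AC| ∈ [27, 73]

|AC| ∈ [27, 73]  (≈ [27.0000, 73.0000])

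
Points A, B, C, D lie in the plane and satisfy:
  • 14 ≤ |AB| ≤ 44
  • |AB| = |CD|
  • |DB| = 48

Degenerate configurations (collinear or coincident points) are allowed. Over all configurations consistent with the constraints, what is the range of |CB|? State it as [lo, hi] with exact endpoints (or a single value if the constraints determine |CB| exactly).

|AB| ∈ [14, 44]
|BD| ∈ {48}
|CD| ∈ [14, 44]
|AD| ∈ [4, 92]
|BC| ∈ [4, 92]
|AC| ∈ [0, 136]

|CB| ∈ [4, 92]  (≈ [4.0000, 92.0000])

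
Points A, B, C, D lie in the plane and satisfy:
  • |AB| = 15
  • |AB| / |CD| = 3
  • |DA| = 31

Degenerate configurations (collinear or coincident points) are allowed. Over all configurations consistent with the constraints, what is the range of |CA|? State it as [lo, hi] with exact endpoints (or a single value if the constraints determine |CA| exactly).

|AB| ∈ {15}
|AD| ∈ {31}
|CD| ∈ {5}
|BD| ∈ [16, 46]
|AC| ∈ [26, 36]
|BC| ∈ [11, 51]

|CA| ∈ [26, 36]  (≈ [26.0000, 36.0000])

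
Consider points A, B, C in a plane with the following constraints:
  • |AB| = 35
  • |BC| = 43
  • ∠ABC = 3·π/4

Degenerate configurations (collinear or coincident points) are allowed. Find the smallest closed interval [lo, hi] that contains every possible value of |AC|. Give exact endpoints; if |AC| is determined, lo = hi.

|AB| ∈ {35}
|BC| ∈ {43}
|AC| ∈ {√(1505·√(2) + 3074)}

|AC| = √(1505·√(2) + 3074)  (≈ 72.1276)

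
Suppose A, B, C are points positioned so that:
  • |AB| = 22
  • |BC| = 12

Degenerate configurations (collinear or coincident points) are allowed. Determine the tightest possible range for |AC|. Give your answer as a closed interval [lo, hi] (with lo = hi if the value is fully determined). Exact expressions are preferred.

|AC| ∈ [10, 34]  (≈ [10.0000, 34.0000])

|AB| ∈ {22}
|BC| ∈ {12}
|AC| ∈ [10, 34]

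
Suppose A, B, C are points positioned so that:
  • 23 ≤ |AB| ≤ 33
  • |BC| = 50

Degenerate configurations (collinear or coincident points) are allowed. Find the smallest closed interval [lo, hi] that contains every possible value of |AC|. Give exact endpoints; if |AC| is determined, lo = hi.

|AB| ∈ [23, 33]
|BC| ∈ {50}
|AC| ∈ [17, 83]

|AC| ∈ [17, 83]  (≈ [17.0000, 83.0000])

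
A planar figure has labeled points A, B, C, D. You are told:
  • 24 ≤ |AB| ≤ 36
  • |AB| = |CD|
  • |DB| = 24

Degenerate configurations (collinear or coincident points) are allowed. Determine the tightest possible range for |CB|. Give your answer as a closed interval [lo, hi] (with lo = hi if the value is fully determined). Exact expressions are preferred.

|CB| ∈ [0, 60]  (≈ [0.0000, 60.0000])

|AB| ∈ [24, 36]
|BD| ∈ {24}
|CD| ∈ [24, 36]
|AD| ∈ [0, 60]
|BC| ∈ [0, 60]
|AC| ∈ [0, 96]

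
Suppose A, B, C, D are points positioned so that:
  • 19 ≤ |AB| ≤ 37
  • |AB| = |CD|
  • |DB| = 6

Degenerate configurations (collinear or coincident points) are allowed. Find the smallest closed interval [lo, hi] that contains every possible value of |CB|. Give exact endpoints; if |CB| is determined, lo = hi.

|AB| ∈ [19, 37]
|BD| ∈ {6}
|CD| ∈ [19, 37]
|AD| ∈ [13, 43]
|BC| ∈ [13, 43]
|AC| ∈ [0, 80]

|CB| ∈ [13, 43]  (≈ [13.0000, 43.0000])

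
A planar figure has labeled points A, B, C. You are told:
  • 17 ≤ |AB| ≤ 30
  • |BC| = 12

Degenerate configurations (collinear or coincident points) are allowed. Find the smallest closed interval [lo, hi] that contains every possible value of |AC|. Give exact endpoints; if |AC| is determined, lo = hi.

|AC| ∈ [5, 42]  (≈ [5.0000, 42.0000])

|AB| ∈ [17, 30]
|BC| ∈ {12}
|AC| ∈ [5, 42]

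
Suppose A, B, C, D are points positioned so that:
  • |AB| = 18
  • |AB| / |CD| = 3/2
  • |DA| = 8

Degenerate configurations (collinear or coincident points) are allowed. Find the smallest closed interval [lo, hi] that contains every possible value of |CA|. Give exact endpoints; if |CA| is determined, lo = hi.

|CA| ∈ [4, 20]  (≈ [4.0000, 20.0000])

|AB| ∈ {18}
|AD| ∈ {8}
|CD| ∈ {12}
|BD| ∈ [10, 26]
|AC| ∈ [4, 20]
|BC| ∈ [0, 38]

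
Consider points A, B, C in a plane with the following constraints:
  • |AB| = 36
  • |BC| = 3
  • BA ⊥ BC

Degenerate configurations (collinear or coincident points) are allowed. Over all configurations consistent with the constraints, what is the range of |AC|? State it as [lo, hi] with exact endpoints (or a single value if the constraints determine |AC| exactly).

|AC| = 3·√(145)  (≈ 36.1248)

|AB| ∈ {36}
|BC| ∈ {3}
|AC| ∈ {3·√(145)}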